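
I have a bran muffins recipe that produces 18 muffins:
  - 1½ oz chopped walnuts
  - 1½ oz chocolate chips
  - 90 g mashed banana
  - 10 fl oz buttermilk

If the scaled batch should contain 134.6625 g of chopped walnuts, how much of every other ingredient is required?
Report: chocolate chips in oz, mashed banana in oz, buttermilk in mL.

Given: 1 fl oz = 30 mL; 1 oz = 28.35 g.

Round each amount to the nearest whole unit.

The original recipe has 42.525 g of chopped walnuts, so the scaling factor is 134.6625 ÷ 42.525 = 19/6.
chocolate chips: 1.5 oz × 19/6 ≈ 5 oz
mashed banana: 90 g × 19/6 ÷ 28.35 g/oz ≈ 10 oz
buttermilk: 10 fl oz × 19/6 × 30 mL/fl oz = 950 mL

chocolate chips: 5 oz; mashed banana: 10 oz; buttermilk: 950 mL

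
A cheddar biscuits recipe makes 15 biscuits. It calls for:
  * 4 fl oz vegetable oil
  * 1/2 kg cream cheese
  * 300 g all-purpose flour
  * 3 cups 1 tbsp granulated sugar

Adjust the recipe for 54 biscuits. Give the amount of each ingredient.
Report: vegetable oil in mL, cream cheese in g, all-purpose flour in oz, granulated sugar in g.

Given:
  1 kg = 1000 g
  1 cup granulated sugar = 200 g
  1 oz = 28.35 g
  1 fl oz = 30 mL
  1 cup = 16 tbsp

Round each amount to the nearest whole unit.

Scaling factor: 54/15 = 18/5 = 3.6.
vegetable oil: 4 fl oz × 18/5 × 30 mL/fl oz = 432 mL
cream cheese: 0.5 kg × 18/5 × 1000 g/kg = 1800 g
all-purpose flour: 300 g × 18/5 ÷ 28.35 g/oz ≈ 38 oz
granulated sugar: (3 cup + 1 tbsp = 3.0625 cup) × 18/5 × 200 g/cup = 2205 g

vegetable oil: 432 mL; cream cheese: 1800 g; all-purpose flour: 38 oz; granulated sugar: 2205 g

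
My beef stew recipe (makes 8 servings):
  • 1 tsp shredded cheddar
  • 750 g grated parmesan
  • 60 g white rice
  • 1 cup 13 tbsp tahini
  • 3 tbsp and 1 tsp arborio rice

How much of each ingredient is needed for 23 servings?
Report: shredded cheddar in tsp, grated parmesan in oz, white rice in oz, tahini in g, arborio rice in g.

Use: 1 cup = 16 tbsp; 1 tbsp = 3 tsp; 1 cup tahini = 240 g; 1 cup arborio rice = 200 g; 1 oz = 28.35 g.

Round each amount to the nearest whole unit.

shredded cheddar: 3 tsp; grated parmesan: 76 oz; white rice: 6 oz; tahini: 1251 g; arborio rice: 120 g

Scaling factor: 23/8 = 2.875.
shredded cheddar: 1 tsp × 23/8 ≈ 3 tsp
grated parmesan: 750 g × 23/8 ÷ 28.35 g/oz ≈ 76 oz
white rice: 60 g × 23/8 ÷ 28.35 g/oz ≈ 6 oz
tahini: (1 cup + 13 tbsp = 1.8125 cup) × 23/8 × 240 g/cup ≈ 1251 g
arborio rice: (3 tbsp + 1 tsp = 10/3 tbsp) × 23/8 ÷ 16 tbsp/cup × 200 g/cup ≈ 120 g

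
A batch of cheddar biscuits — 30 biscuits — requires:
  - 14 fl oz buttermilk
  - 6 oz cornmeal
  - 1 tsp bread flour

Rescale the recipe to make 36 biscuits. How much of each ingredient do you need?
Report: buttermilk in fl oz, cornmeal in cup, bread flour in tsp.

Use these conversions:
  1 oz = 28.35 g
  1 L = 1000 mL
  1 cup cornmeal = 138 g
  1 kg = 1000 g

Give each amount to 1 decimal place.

Scaling factor: 36/30 = 6/5 = 1.2.
buttermilk: 14 fl oz × 6/5 = 16.8 fl oz
cornmeal: 6 oz × 6/5 × 28.35 g/oz ÷ 138 g/cup ≈ 1.5 cup
bread flour: 1 tsp × 6/5 = 1.2 tsp

buttermilk: 16.8 fl oz; cornmeal: 1.5 cup; bread flour: 1.2 tsp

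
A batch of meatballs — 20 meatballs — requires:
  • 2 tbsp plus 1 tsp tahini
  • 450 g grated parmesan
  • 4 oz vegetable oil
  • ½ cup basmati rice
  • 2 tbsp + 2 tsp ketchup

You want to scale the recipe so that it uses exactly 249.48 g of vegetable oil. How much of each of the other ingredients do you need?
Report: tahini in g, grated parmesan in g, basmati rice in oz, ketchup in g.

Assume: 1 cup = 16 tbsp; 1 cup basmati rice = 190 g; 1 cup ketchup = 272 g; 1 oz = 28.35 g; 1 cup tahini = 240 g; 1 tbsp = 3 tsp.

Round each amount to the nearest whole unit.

The original recipe has 113.4 g of vegetable oil, so the scaling factor is 249.48 ÷ 113.4 = 11/5 = 2.2.
tahini: (2 tbsp + 1 tsp = 7/3 tbsp) × 11/5 ÷ 16 tbsp/cup × 240 g/cup = 77 g
grated parmesan: 450 g × 11/5 = 990 g
basmati rice: 0.5 cup × 11/5 × 190 g/cup ÷ 28.35 g/oz ≈ 7 oz
ketchup: (2 tbsp + 2 tsp = 8/3 tbsp) × 11/5 ÷ 16 tbsp/cup × 272 g/cup ≈ 100 g

tahini: 77 g; grated parmesan: 990 g; basmati rice: 7 oz; ketchup: 100 g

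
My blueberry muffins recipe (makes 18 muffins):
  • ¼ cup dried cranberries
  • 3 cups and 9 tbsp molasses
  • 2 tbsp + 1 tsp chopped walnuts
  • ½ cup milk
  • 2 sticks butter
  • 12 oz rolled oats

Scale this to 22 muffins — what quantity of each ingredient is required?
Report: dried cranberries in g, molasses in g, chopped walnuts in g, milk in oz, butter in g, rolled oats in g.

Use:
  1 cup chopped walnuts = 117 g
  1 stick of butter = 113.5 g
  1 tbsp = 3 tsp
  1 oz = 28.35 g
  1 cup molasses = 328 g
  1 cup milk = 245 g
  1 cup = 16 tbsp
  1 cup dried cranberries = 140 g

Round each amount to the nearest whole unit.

dried cranberries: 43 g; molasses: 1428 g; chopped walnuts: 21 g; milk: 5 oz; butter: 277 g; rolled oats: 416 g

Scaling factor: 22/18 = 11/9.
dried cranberries: 0.25 cup × 11/9 × 140 g/cup ≈ 43 g
molasses: (3 cup + 9 tbsp = 3.5625 cup) × 11/9 × 328 g/cup ≈ 1428 g
chopped walnuts: (2 tbsp + 1 tsp = 7/3 tbsp) × 11/9 ÷ 16 tbsp/cup × 117 g/cup ≈ 21 g
milk: 0.5 cup × 11/9 × 245 g/cup ÷ 28.35 g/oz ≈ 5 oz
butter: 2 stick × 11/9 × 113.5 g/stick ≈ 277 g
rolled oats: 12 oz × 11/9 × 28.35 g/oz ≈ 416 g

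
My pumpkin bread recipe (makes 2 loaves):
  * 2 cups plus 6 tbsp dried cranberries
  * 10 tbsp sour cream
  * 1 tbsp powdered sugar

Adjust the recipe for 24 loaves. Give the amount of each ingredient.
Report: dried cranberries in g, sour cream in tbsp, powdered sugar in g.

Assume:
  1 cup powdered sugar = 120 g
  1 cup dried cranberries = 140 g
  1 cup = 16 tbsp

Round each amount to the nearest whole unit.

dried cranberries: 3990 g; sour cream: 120 tbsp; powdered sugar: 90 g

Scaling factor: 24/2 = 12.
dried cranberries: (2 cup + 6 tbsp = 2.375 cup) × 12 × 140 g/cup = 3990 g
sour cream: 10 tbsp × 12 = 120 tbsp
powdered sugar: 1 tbsp × 12 ÷ 16 tbsp/cup × 120 g/cup = 90 g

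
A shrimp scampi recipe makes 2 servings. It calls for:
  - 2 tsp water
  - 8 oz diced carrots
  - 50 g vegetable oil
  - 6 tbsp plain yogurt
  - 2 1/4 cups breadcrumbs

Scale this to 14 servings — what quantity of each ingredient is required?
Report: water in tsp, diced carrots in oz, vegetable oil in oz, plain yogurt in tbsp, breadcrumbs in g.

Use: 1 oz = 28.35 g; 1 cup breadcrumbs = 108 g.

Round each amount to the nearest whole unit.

Scaling factor: 14/2 = 7.
water: 2 tsp × 7 = 14 tsp
diced carrots: 8 oz × 7 = 56 oz
vegetable oil: 50 g × 7 ÷ 28.35 g/oz ≈ 12 oz
plain yogurt: 6 tbsp × 7 = 42 tbsp
breadcrumbs: 2.25 cup × 7 × 108 g/cup = 1701 g

water: 14 tsp; diced carrots: 56 oz; vegetable oil: 12 oz; plain yogurt: 42 tbsp; breadcrumbs: 1701 g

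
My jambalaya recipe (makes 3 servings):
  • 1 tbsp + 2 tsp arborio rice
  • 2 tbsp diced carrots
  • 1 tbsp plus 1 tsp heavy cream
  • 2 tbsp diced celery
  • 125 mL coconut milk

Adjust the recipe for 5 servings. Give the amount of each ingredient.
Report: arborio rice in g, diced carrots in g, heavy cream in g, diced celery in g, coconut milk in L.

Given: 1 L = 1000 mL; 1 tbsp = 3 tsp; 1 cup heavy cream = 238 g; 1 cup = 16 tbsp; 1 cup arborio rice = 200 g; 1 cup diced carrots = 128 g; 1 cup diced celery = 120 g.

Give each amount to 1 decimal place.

arborio rice: 34.7 g; diced carrots: 26.7 g; heavy cream: 33.1 g; diced celery: 25.0 g; coconut milk: 0.2 L

Scaling factor: 5/3.
arborio rice: (1 tbsp + 2 tsp = 5/3 tbsp) × 5/3 ÷ 16 tbsp/cup × 200 g/cup ≈ 34.7 g
diced carrots: 2 tbsp × 5/3 ÷ 16 tbsp/cup × 128 g/cup ≈ 26.7 g
heavy cream: (1 tbsp + 1 tsp = 4/3 tbsp) × 5/3 ÷ 16 tbsp/cup × 238 g/cup ≈ 33.1 g
diced celery: 2 tbsp × 5/3 ÷ 16 tbsp/cup × 120 g/cup = 25.0 g
coconut milk: 125 mL × 5/3 ÷ 1000 mL/L ≈ 0.2 L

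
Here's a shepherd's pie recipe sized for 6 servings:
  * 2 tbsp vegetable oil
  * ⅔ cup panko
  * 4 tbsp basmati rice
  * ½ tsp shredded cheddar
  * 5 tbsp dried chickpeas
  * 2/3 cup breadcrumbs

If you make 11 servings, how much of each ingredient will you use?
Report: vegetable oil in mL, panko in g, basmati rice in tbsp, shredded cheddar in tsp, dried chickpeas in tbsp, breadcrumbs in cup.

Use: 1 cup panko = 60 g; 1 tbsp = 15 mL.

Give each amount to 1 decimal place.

vegetable oil: 55.0 mL; panko: 73.3 g; basmati rice: 7.3 tbsp; shredded cheddar: 0.9 tsp; dried chickpeas: 9.2 tbsp; breadcrumbs: 1.2 cup

Scaling factor: 11/6.
vegetable oil: 2 tbsp × 11/6 × 15 mL/tbsp = 55.0 mL
panko: 2/3 cup × 11/6 × 60 g/cup ≈ 73.3 g
basmati rice: 4 tbsp × 11/6 ≈ 7.3 tbsp
shredded cheddar: 0.5 tsp × 11/6 ≈ 0.9 tsp
dried chickpeas: 5 tbsp × 11/6 ≈ 9.2 tbsp
breadcrumbs: 2/3 cup × 11/6 ≈ 1.2 cup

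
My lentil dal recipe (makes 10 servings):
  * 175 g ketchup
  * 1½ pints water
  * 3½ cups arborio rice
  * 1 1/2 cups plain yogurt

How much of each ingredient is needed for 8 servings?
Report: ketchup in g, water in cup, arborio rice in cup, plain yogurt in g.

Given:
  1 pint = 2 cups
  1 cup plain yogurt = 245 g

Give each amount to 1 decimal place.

ketchup: 140.0 g; water: 2.4 cup; arborio rice: 2.8 cup; plain yogurt: 294.0 g

Scaling factor: 8/10 = 4/5 = 0.8.
ketchup: 175 g × 4/5 = 140.0 g
water: 1.5 pint × 4/5 × 2 cup/pint = 2.4 cup
arborio rice: 3.5 cup × 4/5 = 2.8 cup
plain yogurt: 1.5 cup × 4/5 × 245 g/cup = 294.0 g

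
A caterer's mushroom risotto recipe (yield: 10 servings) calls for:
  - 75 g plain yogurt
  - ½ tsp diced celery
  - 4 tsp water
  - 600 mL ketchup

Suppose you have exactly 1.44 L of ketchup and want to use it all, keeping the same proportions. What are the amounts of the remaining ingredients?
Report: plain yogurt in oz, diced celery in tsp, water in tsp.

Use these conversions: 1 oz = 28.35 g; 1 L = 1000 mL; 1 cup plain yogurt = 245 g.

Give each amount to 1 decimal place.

The original recipe has 0.6 L of ketchup, so the scaling factor is 1.44 ÷ 0.6 = 12/5 = 2.4.
plain yogurt: 75 g × 12/5 ÷ 28.35 g/oz ≈ 6.3 oz
diced celery: 0.5 tsp × 12/5 = 1.2 tsp
water: 4 tsp × 12/5 = 9.6 tsp

plain yogurt: 6.3 oz; diced celery: 1.2 tsp; water: 9.6 tsp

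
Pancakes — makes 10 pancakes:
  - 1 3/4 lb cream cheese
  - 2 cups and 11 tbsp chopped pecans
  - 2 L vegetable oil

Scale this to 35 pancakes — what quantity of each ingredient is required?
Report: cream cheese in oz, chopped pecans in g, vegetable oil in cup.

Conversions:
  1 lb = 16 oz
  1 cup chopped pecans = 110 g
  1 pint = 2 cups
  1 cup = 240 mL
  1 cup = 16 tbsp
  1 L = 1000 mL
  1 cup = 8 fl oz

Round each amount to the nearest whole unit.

Scaling factor: 35/10 = 7/2 = 3.5.
cream cheese: 1.75 lb × 7/2 × 16 oz/lb = 98 oz
chopped pecans: (2 cup + 11 tbsp = 2.6875 cup) × 7/2 × 110 g/cup ≈ 1035 g
vegetable oil: 2 L × 7/2 × 1000 mL/L ÷ 240 mL/cup ≈ 29 cup

cream cheese: 98 oz; chopped pecans: 1035 g; vegetable oil: 29 cup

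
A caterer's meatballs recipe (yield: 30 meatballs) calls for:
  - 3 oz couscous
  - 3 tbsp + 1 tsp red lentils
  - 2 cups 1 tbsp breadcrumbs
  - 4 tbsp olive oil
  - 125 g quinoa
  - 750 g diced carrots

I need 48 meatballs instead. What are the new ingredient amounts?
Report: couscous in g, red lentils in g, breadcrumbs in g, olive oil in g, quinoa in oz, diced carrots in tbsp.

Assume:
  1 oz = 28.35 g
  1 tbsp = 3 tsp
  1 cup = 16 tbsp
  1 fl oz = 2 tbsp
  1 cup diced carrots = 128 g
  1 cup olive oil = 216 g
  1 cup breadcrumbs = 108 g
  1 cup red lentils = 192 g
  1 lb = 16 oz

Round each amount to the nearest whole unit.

couscous: 136 g; red lentils: 64 g; breadcrumbs: 356 g; olive oil: 86 g; quinoa: 7 oz; diced carrots: 150 tbsp

Scaling factor: 48/30 = 8/5 = 1.6.
couscous: 3 oz × 8/5 × 28.35 g/oz ≈ 136 g
red lentils: (3 tbsp + 1 tsp = 10/3 tbsp) × 8/5 ÷ 16 tbsp/cup × 192 g/cup = 64 g
breadcrumbs: (2 cup + 1 tbsp = 2.0625 cup) × 8/5 × 108 g/cup ≈ 356 g
olive oil: 4 tbsp × 8/5 ÷ 16 tbsp/cup × 216 g/cup ≈ 86 g
quinoa: 125 g × 8/5 ÷ 28.35 g/oz ≈ 7 oz
diced carrots: 750 g × 8/5 ÷ 128 g/cup × 16 tbsp/cup = 150 tbsp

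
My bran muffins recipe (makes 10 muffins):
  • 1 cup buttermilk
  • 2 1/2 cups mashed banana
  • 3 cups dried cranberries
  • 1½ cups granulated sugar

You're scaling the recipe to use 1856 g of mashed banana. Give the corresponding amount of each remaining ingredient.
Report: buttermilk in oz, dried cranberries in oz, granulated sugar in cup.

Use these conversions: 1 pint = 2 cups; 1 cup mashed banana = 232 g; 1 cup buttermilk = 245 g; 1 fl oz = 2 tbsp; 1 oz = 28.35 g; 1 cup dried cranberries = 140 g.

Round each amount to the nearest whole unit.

The original recipe has 580 g of mashed banana, so the scaling factor is 1856 ÷ 580 = 16/5 = 3.2.
buttermilk: 1 cup × 16/5 × 245 g/cup ÷ 28.35 g/oz ≈ 28 oz
dried cranberries: 3 cup × 16/5 × 140 g/cup ÷ 28.35 g/oz ≈ 47 oz
granulated sugar: 1.5 cup × 16/5 ≈ 5 cup

buttermilk: 28 oz; dried cranberries: 47 oz; granulated sugar: 5 cup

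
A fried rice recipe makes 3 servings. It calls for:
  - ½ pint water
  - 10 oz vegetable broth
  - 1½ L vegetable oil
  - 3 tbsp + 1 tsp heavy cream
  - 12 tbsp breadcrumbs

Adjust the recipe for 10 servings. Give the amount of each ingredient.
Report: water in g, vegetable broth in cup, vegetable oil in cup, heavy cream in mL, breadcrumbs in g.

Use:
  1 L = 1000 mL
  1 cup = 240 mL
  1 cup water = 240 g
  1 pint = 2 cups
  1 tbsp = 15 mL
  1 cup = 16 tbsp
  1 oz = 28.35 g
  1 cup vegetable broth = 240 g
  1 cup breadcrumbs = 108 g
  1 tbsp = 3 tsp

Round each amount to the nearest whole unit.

water: 800 g; vegetable broth: 4 cup; vegetable oil: 21 cup; heavy cream: 167 mL; breadcrumbs: 270 g

Scaling factor: 10/3.
water: 0.5 pint × 10/3 × 2 cup/pint × 240 g/cup = 800 g
vegetable broth: 10 oz × 10/3 × 28.35 g/oz ÷ 240 g/cup ≈ 4 cup
vegetable oil: 1.5 L × 10/3 × 1000 mL/L ÷ 240 mL/cup ≈ 21 cup
heavy cream: (3 tbsp + 1 tsp = 10/3 tbsp) × 10/3 × 15 mL/tbsp ≈ 167 mL
breadcrumbs: 12 tbsp × 10/3 ÷ 16 tbsp/cup × 108 g/cup = 270 g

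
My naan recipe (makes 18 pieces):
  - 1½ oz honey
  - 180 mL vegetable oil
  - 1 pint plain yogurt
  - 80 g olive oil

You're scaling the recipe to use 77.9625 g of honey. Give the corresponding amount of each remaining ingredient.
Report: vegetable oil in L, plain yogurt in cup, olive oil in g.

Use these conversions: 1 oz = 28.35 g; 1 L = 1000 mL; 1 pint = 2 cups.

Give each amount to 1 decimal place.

The original recipe has 42.525 g of honey, so the scaling factor is 77.9625 ÷ 42.525 = 11/6.
vegetable oil: 180 mL × 11/6 ÷ 1000 mL/L ≈ 0.3 L
plain yogurt: 1 pint × 11/6 × 2 cup/pint ≈ 3.7 cup
olive oil: 80 g × 11/6 ≈ 146.7 g

vegetable oil: 0.3 L; plain yogurt: 3.7 cup; olive oil: 146.7 g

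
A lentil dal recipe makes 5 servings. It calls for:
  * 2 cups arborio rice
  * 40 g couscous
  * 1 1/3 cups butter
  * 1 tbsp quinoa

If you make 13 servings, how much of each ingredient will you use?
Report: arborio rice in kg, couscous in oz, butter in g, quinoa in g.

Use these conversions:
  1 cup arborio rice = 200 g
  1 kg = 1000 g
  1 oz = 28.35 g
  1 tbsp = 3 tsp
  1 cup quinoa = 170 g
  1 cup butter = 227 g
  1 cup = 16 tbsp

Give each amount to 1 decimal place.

arborio rice: 1.0 kg; couscous: 3.7 oz; butter: 786.9 g; quinoa: 27.6 g

Scaling factor: 13/5 = 2.6.
arborio rice: 2 cup × 13/5 × 200 g/cup ÷ 1000 g/kg ≈ 1.0 kg
couscous: 40 g × 13/5 ÷ 28.35 g/oz ≈ 3.7 oz
butter: 4/3 cup × 13/5 × 227 g/cup ≈ 786.9 g
quinoa: 1 tbsp × 13/5 ÷ 16 tbsp/cup × 170 g/cup ≈ 27.6 g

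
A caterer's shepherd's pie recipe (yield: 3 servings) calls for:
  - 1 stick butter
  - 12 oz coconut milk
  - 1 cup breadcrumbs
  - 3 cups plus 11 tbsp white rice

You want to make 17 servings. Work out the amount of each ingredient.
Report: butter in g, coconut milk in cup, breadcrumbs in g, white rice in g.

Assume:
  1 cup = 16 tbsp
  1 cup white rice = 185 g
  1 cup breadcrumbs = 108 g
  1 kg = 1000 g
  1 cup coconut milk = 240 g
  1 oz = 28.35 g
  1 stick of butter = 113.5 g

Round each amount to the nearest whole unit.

Scaling factor: 17/3.
butter: 1 stick × 17/3 × 113.5 g/stick ≈ 643 g
coconut milk: 12 oz × 17/3 × 28.35 g/oz ÷ 240 g/cup ≈ 8 cup
breadcrumbs: 1 cup × 17/3 × 108 g/cup = 612 g
white rice: (3 cup + 11 tbsp = 3.6875 cup) × 17/3 × 185 g/cup ≈ 3866 g

butter: 643 g; coconut milk: 8 cup; breadcrumbs: 612 g; white rice: 3866 g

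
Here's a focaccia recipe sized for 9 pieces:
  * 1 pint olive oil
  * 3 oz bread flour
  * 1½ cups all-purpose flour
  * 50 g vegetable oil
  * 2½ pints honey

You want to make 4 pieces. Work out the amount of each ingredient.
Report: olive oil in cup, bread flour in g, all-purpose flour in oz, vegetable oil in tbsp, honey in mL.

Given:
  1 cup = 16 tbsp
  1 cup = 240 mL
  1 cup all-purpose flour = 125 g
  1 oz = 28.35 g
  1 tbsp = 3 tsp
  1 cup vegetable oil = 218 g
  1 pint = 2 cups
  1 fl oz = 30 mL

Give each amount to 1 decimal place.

olive oil: 0.9 cup; bread flour: 37.8 g; all-purpose flour: 2.9 oz; vegetable oil: 1.6 tbsp; honey: 533.3 mL

Scaling factor: 4/9.
olive oil: 1 pint × 4/9 × 2 cup/pint ≈ 0.9 cup
bread flour: 3 oz × 4/9 × 28.35 g/oz = 37.8 g
all-purpose flour: 1.5 cup × 4/9 × 125 g/cup ÷ 28.35 g/oz ≈ 2.9 oz
vegetable oil: 50 g × 4/9 ÷ 218 g/cup × 16 tbsp/cup ≈ 1.6 tbsp
honey: 2.5 pint × 4/9 × 2 cup/pint × 240 mL/cup ≈ 533.3 mL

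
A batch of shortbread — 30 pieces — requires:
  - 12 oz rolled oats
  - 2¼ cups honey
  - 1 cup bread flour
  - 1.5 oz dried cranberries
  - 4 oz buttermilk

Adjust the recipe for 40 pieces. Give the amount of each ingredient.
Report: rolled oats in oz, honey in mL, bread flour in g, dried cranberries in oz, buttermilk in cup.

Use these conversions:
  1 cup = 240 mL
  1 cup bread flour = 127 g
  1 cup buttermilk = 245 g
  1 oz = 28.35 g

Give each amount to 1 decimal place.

Scaling factor: 40/30 = 4/3.
rolled oats: 12 oz × 4/3 = 16.0 oz
honey: 2.25 cup × 4/3 × 240 mL/cup = 720.0 mL
bread flour: 1 cup × 4/3 × 127 g/cup ≈ 169.3 g
dried cranberries: 1.5 oz × 4/3 = 2.0 oz
buttermilk: 4 oz × 4/3 × 28.35 g/oz ÷ 245 g/cup ≈ 0.6 cup

rolled oats: 16.0 oz; honey: 720.0 mL; bread flour: 169.3 g; dried cranberries: 2.0 oz; buttermilk: 0.6 cup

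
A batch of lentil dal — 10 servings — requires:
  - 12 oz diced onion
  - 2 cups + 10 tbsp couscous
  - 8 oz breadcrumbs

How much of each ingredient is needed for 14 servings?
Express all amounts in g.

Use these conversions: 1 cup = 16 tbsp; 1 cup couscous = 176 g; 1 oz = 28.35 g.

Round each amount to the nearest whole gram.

diced onion: 476 g; couscous: 647 g; breadcrumbs: 318 g

Scaling factor: 14/10 = 7/5 = 1.4.
diced onion: 12 oz × 7/5 × 28.35 g/oz ≈ 476 g
couscous: (2 cup + 10 tbsp = 2.625 cup) × 7/5 × 176 g/cup ≈ 647 g
breadcrumbs: 8 oz × 7/5 × 28.35 g/oz ≈ 318 g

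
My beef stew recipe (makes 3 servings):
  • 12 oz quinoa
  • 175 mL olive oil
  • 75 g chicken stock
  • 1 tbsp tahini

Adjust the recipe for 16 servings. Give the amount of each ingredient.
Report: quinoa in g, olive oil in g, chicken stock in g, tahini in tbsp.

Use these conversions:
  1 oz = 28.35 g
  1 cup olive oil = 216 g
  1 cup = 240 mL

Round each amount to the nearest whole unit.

Scaling factor: 16/3.
quinoa: 12 oz × 16/3 × 28.35 g/oz ≈ 1814 g
olive oil: 175 mL × 16/3 ÷ 240 mL/cup × 216 g/cup = 840 g
chicken stock: 75 g × 16/3 = 400 g
tahini: 1 tbsp × 16/3 ≈ 5 tbsp

quinoa: 1814 g; olive oil: 840 g; chicken stock: 400 g; tahini: 5 tbsp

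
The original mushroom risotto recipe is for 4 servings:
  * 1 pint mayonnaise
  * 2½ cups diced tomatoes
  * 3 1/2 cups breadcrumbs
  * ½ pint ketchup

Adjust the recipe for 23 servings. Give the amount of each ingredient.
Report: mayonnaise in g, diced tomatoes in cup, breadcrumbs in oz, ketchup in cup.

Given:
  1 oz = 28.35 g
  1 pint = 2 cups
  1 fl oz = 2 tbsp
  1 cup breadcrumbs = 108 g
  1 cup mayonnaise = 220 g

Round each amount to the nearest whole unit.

mayonnaise: 2530 g; diced tomatoes: 14 cup; breadcrumbs: 77 oz; ketchup: 6 cup

Scaling factor: 23/4 = 5.75.
mayonnaise: 1 pint × 23/4 × 2 cup/pint × 220 g/cup = 2530 g
diced tomatoes: 2.5 cup × 23/4 ≈ 14 cup
breadcrumbs: 3.5 cup × 23/4 × 108 g/cup ÷ 28.35 g/oz ≈ 77 oz
ketchup: 0.5 pint × 23/4 × 2 cup/pint ≈ 6 cup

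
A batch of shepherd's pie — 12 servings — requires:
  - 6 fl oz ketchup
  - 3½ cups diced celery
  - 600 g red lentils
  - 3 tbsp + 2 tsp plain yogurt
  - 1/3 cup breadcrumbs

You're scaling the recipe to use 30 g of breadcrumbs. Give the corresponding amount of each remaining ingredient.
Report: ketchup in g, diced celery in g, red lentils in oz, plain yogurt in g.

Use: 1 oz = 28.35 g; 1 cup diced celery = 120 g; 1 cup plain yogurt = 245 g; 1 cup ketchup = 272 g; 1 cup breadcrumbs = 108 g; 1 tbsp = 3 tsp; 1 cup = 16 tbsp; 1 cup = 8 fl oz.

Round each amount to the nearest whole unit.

The original recipe has 36 g of breadcrumbs, so the scaling factor is 30 ÷ 36 = 5/6.
ketchup: 6 fl oz × 5/6 ÷ 8 fl oz/cup × 272 g/cup = 170 g
diced celery: 3.5 cup × 5/6 × 120 g/cup = 350 g
red lentils: 600 g × 5/6 ÷ 28.35 g/oz ≈ 18 oz
plain yogurt: (3 tbsp + 2 tsp = 11/3 tbsp) × 5/6 ÷ 16 tbsp/cup × 245 g/cup ≈ 47 g

ketchup: 170 g; diced celery: 350 g; red lentils: 18 oz; plain yogurt: 47 g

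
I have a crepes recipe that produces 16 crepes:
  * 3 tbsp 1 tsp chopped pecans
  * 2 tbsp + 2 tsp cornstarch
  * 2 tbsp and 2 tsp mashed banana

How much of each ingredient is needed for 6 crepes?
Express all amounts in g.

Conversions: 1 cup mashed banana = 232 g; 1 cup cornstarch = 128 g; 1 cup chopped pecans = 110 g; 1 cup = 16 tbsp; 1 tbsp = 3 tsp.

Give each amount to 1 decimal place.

chopped pecans: 8.6 g; cornstarch: 8.0 g; mashed banana: 14.5 g

Scaling factor: 6/16 = 3/8 = 0.375.
chopped pecans: (3 tbsp + 1 tsp = 10/3 tbsp) × 3/8 ÷ 16 tbsp/cup × 110 g/cup ≈ 8.6 g
cornstarch: (2 tbsp + 2 tsp = 8/3 tbsp) × 3/8 ÷ 16 tbsp/cup × 128 g/cup = 8.0 g
mashed banana: (2 tbsp + 2 tsp = 8/3 tbsp) × 3/8 ÷ 16 tbsp/cup × 232 g/cup = 14.5 g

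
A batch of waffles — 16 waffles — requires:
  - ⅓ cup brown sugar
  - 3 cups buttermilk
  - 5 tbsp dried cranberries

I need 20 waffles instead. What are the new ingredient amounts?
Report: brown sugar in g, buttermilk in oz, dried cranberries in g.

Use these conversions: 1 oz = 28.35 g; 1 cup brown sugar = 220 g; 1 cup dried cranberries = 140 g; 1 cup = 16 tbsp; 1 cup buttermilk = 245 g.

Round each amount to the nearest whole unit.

brown sugar: 92 g; buttermilk: 32 oz; dried cranberries: 55 g

Scaling factor: 20/16 = 5/4 = 1.25.
brown sugar: 1/3 cup × 5/4 × 220 g/cup ≈ 92 g
buttermilk: 3 cup × 5/4 × 245 g/cup ÷ 28.35 g/oz ≈ 32 oz
dried cranberries: 5 tbsp × 5/4 ÷ 16 tbsp/cup × 140 g/cup ≈ 55 g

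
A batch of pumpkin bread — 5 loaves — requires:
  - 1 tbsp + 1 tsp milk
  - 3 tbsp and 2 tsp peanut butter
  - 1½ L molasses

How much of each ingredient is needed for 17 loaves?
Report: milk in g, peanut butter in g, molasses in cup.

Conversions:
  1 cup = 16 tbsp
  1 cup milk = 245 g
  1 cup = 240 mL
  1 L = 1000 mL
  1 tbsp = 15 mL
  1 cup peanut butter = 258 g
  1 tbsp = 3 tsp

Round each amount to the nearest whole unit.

milk: 69 g; peanut butter: 201 g; molasses: 21 cup

Scaling factor: 17/5 = 3.4.
milk: (1 tbsp + 1 tsp = 4/3 tbsp) × 17/5 ÷ 16 tbsp/cup × 245 g/cup ≈ 69 g
peanut butter: (3 tbsp + 2 tsp = 11/3 tbsp) × 17/5 ÷ 16 tbsp/cup × 258 g/cup ≈ 201 g
molasses: 1.5 L × 17/5 × 1000 mL/L ÷ 240 mL/cup ≈ 21 cup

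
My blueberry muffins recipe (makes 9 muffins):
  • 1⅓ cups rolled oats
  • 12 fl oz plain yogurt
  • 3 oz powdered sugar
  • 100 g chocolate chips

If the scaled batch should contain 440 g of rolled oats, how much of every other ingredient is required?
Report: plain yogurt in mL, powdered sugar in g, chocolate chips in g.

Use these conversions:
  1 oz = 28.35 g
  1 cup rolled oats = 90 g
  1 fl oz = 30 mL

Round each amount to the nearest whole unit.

The original recipe has 120 g of rolled oats, so the scaling factor is 440 ÷ 120 = 11/3.
plain yogurt: 12 fl oz × 11/3 × 30 mL/fl oz = 1320 mL
powdered sugar: 3 oz × 11/3 × 28.35 g/oz ≈ 312 g
chocolate chips: 100 g × 11/3 ≈ 367 g

plain yogurt: 1320 mL; powdered sugar: 312 g; chocolate chips: 367 g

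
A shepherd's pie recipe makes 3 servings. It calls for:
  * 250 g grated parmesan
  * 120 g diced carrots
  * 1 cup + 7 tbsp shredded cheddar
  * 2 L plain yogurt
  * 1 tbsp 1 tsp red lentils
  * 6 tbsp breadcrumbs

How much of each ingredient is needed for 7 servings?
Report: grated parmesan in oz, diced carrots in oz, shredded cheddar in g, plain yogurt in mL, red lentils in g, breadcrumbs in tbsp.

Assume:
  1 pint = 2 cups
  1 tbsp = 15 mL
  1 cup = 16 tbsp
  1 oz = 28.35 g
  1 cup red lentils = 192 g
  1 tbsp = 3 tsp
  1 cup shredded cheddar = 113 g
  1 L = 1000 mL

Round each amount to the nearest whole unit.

Scaling factor: 7/3.
grated parmesan: 250 g × 7/3 ÷ 28.35 g/oz ≈ 21 oz
diced carrots: 120 g × 7/3 ÷ 28.35 g/oz ≈ 10 oz
shredded cheddar: (1 cup + 7 tbsp = 1.4375 cup) × 7/3 × 113 g/cup ≈ 379 g
plain yogurt: 2 L × 7/3 × 1000 mL/L ≈ 4667 mL
red lentils: (1 tbsp + 1 tsp = 4/3 tbsp) × 7/3 ÷ 16 tbsp/cup × 192 g/cup ≈ 37 g
breadcrumbs: 6 tbsp × 7/3 = 14 tbsp

grated parmesan: 21 oz; diced carrots: 10 oz; shredded cheddar: 379 g; plain yogurt: 4667 mL; red lentils: 37 g; breadcrumbs: 14 tbsp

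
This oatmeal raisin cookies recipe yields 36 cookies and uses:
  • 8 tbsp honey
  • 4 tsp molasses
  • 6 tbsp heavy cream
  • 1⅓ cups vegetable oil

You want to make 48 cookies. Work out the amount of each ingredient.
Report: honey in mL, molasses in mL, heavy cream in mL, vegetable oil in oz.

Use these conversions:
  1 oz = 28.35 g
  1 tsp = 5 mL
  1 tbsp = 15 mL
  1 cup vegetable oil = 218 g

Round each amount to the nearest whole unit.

honey: 160 mL; molasses: 27 mL; heavy cream: 120 mL; vegetable oil: 14 oz

Scaling factor: 48/36 = 4/3.
honey: 8 tbsp × 4/3 × 15 mL/tbsp = 160 mL
molasses: 4 tsp × 4/3 × 5 mL/tsp ≈ 27 mL
heavy cream: 6 tbsp × 4/3 × 15 mL/tbsp = 120 mL
vegetable oil: 4/3 cup × 4/3 × 218 g/cup ÷ 28.35 g/oz ≈ 14 oz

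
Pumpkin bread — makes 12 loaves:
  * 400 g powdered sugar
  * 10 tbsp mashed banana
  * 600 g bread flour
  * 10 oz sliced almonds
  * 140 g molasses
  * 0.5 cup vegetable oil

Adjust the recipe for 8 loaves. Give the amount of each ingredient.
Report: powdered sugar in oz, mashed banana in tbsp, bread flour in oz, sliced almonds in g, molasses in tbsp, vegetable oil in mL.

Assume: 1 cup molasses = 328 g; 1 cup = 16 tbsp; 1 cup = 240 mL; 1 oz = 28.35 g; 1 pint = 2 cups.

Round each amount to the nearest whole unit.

Scaling factor: 8/12 = 2/3.
powdered sugar: 400 g × 2/3 ÷ 28.35 g/oz ≈ 9 oz
mashed banana: 10 tbsp × 2/3 ≈ 7 tbsp
bread flour: 600 g × 2/3 ÷ 28.35 g/oz ≈ 14 oz
sliced almonds: 10 oz × 2/3 × 28.35 g/oz = 189 g
molasses: 140 g × 2/3 ÷ 328 g/cup × 16 tbsp/cup ≈ 5 tbsp
vegetable oil: 0.5 cup × 2/3 × 240 mL/cup = 80 mL

powdered sugar: 9 oz; mashed banana: 7 tbsp; bread flour: 14 oz; sliced almonds: 189 g; molasses: 5 tbsp; vegetable oil: 80 mL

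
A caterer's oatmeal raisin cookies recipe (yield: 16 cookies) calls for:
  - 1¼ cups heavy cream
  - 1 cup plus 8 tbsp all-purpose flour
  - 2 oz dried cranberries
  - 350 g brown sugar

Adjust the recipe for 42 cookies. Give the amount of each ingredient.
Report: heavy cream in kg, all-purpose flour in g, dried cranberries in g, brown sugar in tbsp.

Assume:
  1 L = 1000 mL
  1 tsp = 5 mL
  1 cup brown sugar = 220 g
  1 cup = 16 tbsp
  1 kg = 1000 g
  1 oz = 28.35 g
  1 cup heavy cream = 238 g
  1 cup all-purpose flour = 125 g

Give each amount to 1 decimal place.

Scaling factor: 42/16 = 21/8 = 2.625.
heavy cream: 1.25 cup × 21/8 × 238 g/cup ÷ 1000 g/kg ≈ 0.8 kg
all-purpose flour: (1 cup + 8 tbsp = 1.5 cup) × 21/8 × 125 g/cup ≈ 492.2 g
dried cranberries: 2 oz × 21/8 × 28.35 g/oz ≈ 148.8 g
brown sugar: 350 g × 21/8 ÷ 220 g/cup × 16 tbsp/cup ≈ 66.8 tbsp

heavy cream: 0.8 kg; all-purpose flour: 492.2 g; dried cranberries: 148.8 g; brown sugar: 66.8 tbsp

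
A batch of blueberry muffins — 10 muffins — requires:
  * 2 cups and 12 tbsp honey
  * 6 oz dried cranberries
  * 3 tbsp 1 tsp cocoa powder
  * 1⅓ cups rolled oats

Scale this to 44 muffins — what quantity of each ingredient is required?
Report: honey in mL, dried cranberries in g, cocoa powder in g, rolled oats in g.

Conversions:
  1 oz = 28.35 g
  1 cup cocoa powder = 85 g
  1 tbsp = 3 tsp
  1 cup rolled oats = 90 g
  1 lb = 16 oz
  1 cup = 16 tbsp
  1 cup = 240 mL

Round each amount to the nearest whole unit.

honey: 2904 mL; dried cranberries: 748 g; cocoa powder: 78 g; rolled oats: 528 g

Scaling factor: 44/10 = 22/5 = 4.4.
honey: (2 cup + 12 tbsp = 2.75 cup) × 22/5 × 240 mL/cup = 2904 mL
dried cranberries: 6 oz × 22/5 × 28.35 g/oz ≈ 748 g
cocoa powder: (3 tbsp + 1 tsp = 10/3 tbsp) × 22/5 ÷ 16 tbsp/cup × 85 g/cup ≈ 78 g
rolled oats: 4/3 cup × 22/5 × 90 g/cup = 528 g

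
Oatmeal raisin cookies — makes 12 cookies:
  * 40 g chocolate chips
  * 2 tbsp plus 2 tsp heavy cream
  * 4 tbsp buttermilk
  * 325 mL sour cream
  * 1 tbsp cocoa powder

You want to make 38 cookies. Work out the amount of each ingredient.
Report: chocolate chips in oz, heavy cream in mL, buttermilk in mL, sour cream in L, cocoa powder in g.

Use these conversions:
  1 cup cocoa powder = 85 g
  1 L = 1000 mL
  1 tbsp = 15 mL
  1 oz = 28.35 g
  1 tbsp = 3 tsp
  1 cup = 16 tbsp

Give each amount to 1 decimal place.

Scaling factor: 38/12 = 19/6.
chocolate chips: 40 g × 19/6 ÷ 28.35 g/oz ≈ 4.5 oz
heavy cream: (2 tbsp + 2 tsp = 8/3 tbsp) × 19/6 × 15 mL/tbsp ≈ 126.7 mL
buttermilk: 4 tbsp × 19/6 × 15 mL/tbsp = 190.0 mL
sour cream: 325 mL × 19/6 ÷ 1000 mL/L ≈ 1.0 L
cocoa powder: 1 tbsp × 19/6 ÷ 16 tbsp/cup × 85 g/cup ≈ 16.8 g

chocolate chips: 4.5 oz; heavy cream: 126.7 mL; buttermilk: 190.0 mL; sour cream: 1.0 L; cocoa powder: 16.8 g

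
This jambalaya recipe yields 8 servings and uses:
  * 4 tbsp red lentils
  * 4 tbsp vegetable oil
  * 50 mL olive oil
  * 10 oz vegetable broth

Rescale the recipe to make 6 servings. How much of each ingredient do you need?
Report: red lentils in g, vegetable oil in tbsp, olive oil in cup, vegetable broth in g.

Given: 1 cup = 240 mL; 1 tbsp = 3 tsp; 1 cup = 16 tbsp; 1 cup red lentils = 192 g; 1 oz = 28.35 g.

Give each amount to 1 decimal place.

Scaling factor: 6/8 = 3/4 = 0.75.
red lentils: 4 tbsp × 3/4 ÷ 16 tbsp/cup × 192 g/cup = 36.0 g
vegetable oil: 4 tbsp × 3/4 = 3.0 tbsp
olive oil: 50 mL × 3/4 ÷ 240 mL/cup ≈ 0.2 cup
vegetable broth: 10 oz × 3/4 × 28.35 g/oz ≈ 212.6 g

red lentils: 36.0 g; vegetable oil: 3.0 tbsp; olive oil: 0.2 cup; vegetable broth: 212.6 g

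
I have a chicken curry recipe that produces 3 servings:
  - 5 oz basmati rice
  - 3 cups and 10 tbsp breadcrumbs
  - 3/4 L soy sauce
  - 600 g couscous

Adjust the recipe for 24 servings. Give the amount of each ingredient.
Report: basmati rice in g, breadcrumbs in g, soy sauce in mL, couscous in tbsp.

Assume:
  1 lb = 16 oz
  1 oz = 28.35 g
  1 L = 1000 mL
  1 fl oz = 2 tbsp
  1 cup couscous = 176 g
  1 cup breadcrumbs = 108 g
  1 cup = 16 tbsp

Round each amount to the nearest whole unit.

Scaling factor: 24/3 = 8.
basmati rice: 5 oz × 8 × 28.35 g/oz = 1134 g
breadcrumbs: (3 cup + 10 tbsp = 3.625 cup) × 8 × 108 g/cup = 3132 g
soy sauce: 0.75 L × 8 × 1000 mL/L = 6000 mL
couscous: 600 g × 8 ÷ 176 g/cup × 16 tbsp/cup ≈ 436 tbsp

basmati rice: 1134 g; breadcrumbs: 3132 g; soy sauce: 6000 mL; couscous: 436 tbsp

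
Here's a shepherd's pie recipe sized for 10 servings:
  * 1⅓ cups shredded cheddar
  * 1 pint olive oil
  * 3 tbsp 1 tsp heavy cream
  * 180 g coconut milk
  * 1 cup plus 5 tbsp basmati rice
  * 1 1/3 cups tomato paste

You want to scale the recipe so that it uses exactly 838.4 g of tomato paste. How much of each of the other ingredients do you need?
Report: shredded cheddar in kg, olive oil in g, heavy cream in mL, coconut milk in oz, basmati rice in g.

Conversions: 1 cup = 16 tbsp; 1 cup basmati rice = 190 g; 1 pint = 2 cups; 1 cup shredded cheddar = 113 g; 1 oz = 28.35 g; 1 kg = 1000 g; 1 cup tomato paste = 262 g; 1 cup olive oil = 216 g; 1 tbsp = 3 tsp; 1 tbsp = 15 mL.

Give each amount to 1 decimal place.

shredded cheddar: 0.4 kg; olive oil: 1036.8 g; heavy cream: 120.0 mL; coconut milk: 15.2 oz; basmati rice: 598.5 g

The original recipe has 1048/3 g of tomato paste, so the scaling factor is 838.4 ÷ 1048/3 = 12/5 = 2.4.
shredded cheddar: 4/3 cup × 12/5 × 113 g/cup ÷ 1000 g/kg ≈ 0.4 kg
olive oil: 1 pint × 12/5 × 2 cup/pint × 216 g/cup = 1036.8 g
heavy cream: (3 tbsp + 1 tsp = 10/3 tbsp) × 12/5 × 15 mL/tbsp = 120.0 mL
coconut milk: 180 g × 12/5 ÷ 28.35 g/oz ≈ 15.2 oz
basmati rice: (1 cup + 5 tbsp = 1.3125 cup) × 12/5 × 190 g/cup = 598.5 g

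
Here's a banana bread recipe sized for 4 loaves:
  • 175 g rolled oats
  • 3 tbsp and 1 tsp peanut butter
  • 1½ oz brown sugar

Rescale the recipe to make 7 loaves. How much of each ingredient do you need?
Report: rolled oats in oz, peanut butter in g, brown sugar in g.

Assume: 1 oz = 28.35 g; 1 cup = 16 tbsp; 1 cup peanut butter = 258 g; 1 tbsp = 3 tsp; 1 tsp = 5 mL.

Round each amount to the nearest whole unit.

Scaling factor: 7/4 = 1.75.
rolled oats: 175 g × 7/4 ÷ 28.35 g/oz ≈ 11 oz
peanut butter: (3 tbsp + 1 tsp = 10/3 tbsp) × 7/4 ÷ 16 tbsp/cup × 258 g/cup ≈ 94 g
brown sugar: 1.5 oz × 7/4 × 28.35 g/oz ≈ 74 g

rolled oats: 11 oz; peanut butter: 94 g; brown sugar: 74 g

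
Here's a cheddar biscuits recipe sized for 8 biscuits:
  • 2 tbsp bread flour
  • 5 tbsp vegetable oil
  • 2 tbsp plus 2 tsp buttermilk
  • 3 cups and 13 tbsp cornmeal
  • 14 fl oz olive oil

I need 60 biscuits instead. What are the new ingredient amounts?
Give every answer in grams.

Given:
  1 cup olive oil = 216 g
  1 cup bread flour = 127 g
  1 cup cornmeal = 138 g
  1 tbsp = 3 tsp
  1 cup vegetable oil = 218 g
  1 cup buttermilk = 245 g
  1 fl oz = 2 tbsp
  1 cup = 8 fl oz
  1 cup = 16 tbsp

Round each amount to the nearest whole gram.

bread flour: 119 g; vegetable oil: 511 g; buttermilk: 306 g; cornmeal: 3946 g; olive oil: 2835 g

Scaling factor: 60/8 = 15/2 = 7.5.
bread flour: 2 tbsp × 15/2 ÷ 16 tbsp/cup × 127 g/cup ≈ 119 g
vegetable oil: 5 tbsp × 15/2 ÷ 16 tbsp/cup × 218 g/cup ≈ 511 g
buttermilk: (2 tbsp + 2 tsp = 8/3 tbsp) × 15/2 ÷ 16 tbsp/cup × 245 g/cup ≈ 306 g
cornmeal: (3 cup + 13 tbsp = 3.8125 cup) × 15/2 × 138 g/cup ≈ 3946 g
olive oil: 14 fl oz × 15/2 ÷ 8 fl oz/cup × 216 g/cup = 2835 g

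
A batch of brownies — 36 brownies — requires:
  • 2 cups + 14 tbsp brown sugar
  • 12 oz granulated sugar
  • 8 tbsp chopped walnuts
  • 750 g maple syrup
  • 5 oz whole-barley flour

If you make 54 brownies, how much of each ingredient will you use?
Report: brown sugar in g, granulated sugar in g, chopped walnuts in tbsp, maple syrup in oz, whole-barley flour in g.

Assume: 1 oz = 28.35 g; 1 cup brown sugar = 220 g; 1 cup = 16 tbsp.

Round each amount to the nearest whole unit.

Scaling factor: 54/36 = 3/2 = 1.5.
brown sugar: (2 cup + 14 tbsp = 2.875 cup) × 3/2 × 220 g/cup ≈ 949 g
granulated sugar: 12 oz × 3/2 × 28.35 g/oz ≈ 510 g
chopped walnuts: 8 tbsp × 3/2 = 12 tbsp
maple syrup: 750 g × 3/2 ÷ 28.35 g/oz ≈ 40 oz
whole-barley flour: 5 oz × 3/2 × 28.35 g/oz ≈ 213 g

brown sugar: 949 g; granulated sugar: 510 g; chopped walnuts: 12 tbsp; maple syrup: 40 oz; whole-barley flour: 213 g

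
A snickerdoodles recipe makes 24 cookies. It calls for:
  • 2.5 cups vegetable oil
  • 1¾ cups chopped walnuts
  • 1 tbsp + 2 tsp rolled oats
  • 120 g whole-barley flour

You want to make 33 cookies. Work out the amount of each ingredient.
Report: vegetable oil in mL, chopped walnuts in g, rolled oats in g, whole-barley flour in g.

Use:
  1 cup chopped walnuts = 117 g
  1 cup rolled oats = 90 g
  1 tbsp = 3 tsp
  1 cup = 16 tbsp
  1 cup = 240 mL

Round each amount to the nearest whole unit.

vegetable oil: 825 mL; chopped walnuts: 282 g; rolled oats: 13 g; whole-barley flour: 165 g

Scaling factor: 33/24 = 11/8 = 1.375.
vegetable oil: 2.5 cup × 11/8 × 240 mL/cup = 825 mL
chopped walnuts: 1.75 cup × 11/8 × 117 g/cup ≈ 282 g
rolled oats: (1 tbsp + 2 tsp = 5/3 tbsp) × 11/8 ÷ 16 tbsp/cup × 90 g/cup ≈ 13 g
whole-barley flour: 120 g × 11/8 = 165 g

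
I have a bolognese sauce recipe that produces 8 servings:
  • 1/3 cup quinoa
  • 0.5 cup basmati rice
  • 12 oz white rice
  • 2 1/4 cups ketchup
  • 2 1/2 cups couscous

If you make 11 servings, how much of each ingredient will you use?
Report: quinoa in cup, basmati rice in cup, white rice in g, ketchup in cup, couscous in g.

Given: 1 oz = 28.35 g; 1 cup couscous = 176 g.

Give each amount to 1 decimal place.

quinoa: 0.5 cup; basmati rice: 0.7 cup; white rice: 467.8 g; ketchup: 3.1 cup; couscous: 605.0 g

Scaling factor: 11/8 = 1.375.
quinoa: 1/3 cup × 11/8 ≈ 0.5 cup
basmati rice: 0.5 cup × 11/8 ≈ 0.7 cup
white rice: 12 oz × 11/8 × 28.35 g/oz ≈ 467.8 g
ketchup: 2.25 cup × 11/8 ≈ 3.1 cup
couscous: 2.5 cup × 11/8 × 176 g/cup = 605.0 g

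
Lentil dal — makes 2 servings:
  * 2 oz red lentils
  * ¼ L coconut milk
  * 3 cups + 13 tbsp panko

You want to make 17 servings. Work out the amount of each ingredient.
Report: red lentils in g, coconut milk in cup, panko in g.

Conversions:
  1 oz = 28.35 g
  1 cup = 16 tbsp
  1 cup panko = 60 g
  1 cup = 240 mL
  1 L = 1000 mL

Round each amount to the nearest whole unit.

Scaling factor: 17/2 = 8.5.
red lentils: 2 oz × 17/2 × 28.35 g/oz ≈ 482 g
coconut milk: 0.25 L × 17/2 × 1000 mL/L ÷ 240 mL/cup ≈ 9 cup
panko: (3 cup + 13 tbsp = 3.8125 cup) × 17/2 × 60 g/cup ≈ 1944 g

red lentils: 482 g; coconut milk: 9 cup; panko: 1944 g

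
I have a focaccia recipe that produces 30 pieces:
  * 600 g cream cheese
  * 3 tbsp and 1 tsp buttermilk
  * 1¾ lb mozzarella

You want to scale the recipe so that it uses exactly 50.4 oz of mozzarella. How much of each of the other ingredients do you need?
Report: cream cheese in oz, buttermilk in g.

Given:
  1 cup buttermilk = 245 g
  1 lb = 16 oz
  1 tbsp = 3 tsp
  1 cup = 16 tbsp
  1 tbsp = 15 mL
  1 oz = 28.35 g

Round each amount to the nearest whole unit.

The original recipe has 28 oz of mozzarella, so the scaling factor is 50.4 ÷ 28 = 9/5 = 1.8.
cream cheese: 600 g × 9/5 ÷ 28.35 g/oz ≈ 38 oz
buttermilk: (3 tbsp + 1 tsp = 10/3 tbsp) × 9/5 ÷ 16 tbsp/cup × 245 g/cup ≈ 92 g

cream cheese: 38 oz; buttermilk: 92 g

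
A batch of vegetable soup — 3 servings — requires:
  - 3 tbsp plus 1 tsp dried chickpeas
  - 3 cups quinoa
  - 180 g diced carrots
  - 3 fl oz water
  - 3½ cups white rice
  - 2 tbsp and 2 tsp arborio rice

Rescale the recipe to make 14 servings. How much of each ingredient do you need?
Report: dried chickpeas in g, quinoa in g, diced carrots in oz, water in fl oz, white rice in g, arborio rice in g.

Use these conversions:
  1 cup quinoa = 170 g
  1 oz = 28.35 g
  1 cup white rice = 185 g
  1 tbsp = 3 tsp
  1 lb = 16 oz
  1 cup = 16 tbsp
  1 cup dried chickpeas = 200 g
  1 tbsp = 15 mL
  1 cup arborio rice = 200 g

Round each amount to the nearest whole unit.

dried chickpeas: 194 g; quinoa: 2380 g; diced carrots: 30 oz; water: 14 fl oz; white rice: 3022 g; arborio rice: 156 g

Scaling factor: 14/3.
dried chickpeas: (3 tbsp + 1 tsp = 10/3 tbsp) × 14/3 ÷ 16 tbsp/cup × 200 g/cup ≈ 194 g
quinoa: 3 cup × 14/3 × 170 g/cup = 2380 g
diced carrots: 180 g × 14/3 ÷ 28.35 g/oz ≈ 30 oz
water: 3 fl oz × 14/3 = 14 fl oz
white rice: 3.5 cup × 14/3 × 185 g/cup ≈ 3022 g
arborio rice: (2 tbsp + 2 tsp = 8/3 tbsp) × 14/3 ÷ 16 tbsp/cup × 200 g/cup ≈ 156 g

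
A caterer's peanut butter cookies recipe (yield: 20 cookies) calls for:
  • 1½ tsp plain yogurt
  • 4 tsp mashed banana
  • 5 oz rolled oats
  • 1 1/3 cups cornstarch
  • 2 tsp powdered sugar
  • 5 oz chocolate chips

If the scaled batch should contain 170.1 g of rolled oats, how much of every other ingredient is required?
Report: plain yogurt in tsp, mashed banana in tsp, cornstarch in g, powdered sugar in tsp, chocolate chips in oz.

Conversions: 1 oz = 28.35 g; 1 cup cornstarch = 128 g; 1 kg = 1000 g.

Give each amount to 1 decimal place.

plain yogurt: 1.8 tsp; mashed banana: 4.8 tsp; cornstarch: 204.8 g; powdered sugar: 2.4 tsp; chocolate chips: 6.0 oz

The original recipe has 141.75 g of rolled oats, so the scaling factor is 170.1 ÷ 141.75 = 6/5 = 1.2.
plain yogurt: 1.5 tsp × 6/5 = 1.8 tsp
mashed banana: 4 tsp × 6/5 = 4.8 tsp
cornstarch: 4/3 cup × 6/5 × 128 g/cup = 204.8 g
powdered sugar: 2 tsp × 6/5 = 2.4 tsp
chocolate chips: 5 oz × 6/5 = 6.0 oz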